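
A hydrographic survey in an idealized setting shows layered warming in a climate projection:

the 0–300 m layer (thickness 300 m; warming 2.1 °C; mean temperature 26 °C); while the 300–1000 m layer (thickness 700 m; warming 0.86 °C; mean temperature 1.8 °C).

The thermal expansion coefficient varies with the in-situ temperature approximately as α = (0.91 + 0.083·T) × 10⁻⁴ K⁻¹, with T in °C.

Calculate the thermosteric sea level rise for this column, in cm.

Δh = 26 cm

Layer 1: α = (0.91 + 0.083×26)×10⁻⁴ = 3.068×10⁻⁴ K⁻¹
Layer 2: α = (0.91 + 0.083×1.8)×10⁻⁴ = 1.0594×10⁻⁴ K⁻¹
0–300 m: 300 × 3.068×10⁻⁴ × 2.1 = 0.193284 m
0.86 × 1.0594×10⁻⁴ × 700 = 0.06377588 m
Δh = 0.193284 + 0.06377588 = 0.25705988 m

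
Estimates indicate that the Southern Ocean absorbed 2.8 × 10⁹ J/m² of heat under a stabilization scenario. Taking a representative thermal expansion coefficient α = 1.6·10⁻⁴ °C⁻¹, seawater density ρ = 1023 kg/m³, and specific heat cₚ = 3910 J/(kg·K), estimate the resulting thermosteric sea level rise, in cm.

Δh = αQ/(ρcₚ) = 1.6×10⁻⁴ × 2.8×10⁹ / (1023 × 3910) ≈ 0.11200 m

Δh = 11.2 cm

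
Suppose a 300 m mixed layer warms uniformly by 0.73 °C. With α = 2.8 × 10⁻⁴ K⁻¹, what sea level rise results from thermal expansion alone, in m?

Δh = αΔT·H = 2.8×10⁻⁴ × 0.73 × 300 = 0.06132 m

0.061 m of thermosteric rise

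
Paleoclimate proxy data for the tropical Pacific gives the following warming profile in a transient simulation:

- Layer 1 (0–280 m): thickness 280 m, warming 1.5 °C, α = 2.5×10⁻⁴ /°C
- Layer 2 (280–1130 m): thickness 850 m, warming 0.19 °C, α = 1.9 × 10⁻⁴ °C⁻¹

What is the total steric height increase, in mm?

1.5 × 2.5×10⁻⁴ × 280 = 0.10500 m
0.19 × 850 × 1.9×10⁻⁴ = 0.030685 m
Δh = 0.10500 + 0.030685 = 0.135685 m

136 mm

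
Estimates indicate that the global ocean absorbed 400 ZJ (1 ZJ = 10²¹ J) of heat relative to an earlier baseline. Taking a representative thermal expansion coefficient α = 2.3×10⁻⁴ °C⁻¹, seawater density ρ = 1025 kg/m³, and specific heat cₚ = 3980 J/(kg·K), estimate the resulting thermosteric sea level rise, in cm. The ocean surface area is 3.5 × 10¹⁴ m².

6.44 cm

Per unit area: Q = 400×10²¹ / (3.5×10¹⁴) ≈ 1.143×10⁹ J/m²
Δh = αQ/(ρcₚ) = 2.3×10⁻⁴ × 1.143×10⁹ / (1025 × 3980) ≈ 0.064442 m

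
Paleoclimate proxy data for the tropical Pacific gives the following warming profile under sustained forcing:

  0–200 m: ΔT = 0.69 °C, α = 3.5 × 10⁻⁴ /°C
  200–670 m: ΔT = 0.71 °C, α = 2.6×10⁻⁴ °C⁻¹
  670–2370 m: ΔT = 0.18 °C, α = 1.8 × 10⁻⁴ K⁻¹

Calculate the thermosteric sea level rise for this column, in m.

Δh = 0.19 m

0.69 × 3.5×10⁻⁴ × 200 = 0.04830 m
Layer 2: 470 × 2.6×10⁻⁴ × 0.71 = 0.086762 m
1700 × 1.8×10⁻⁴ × 0.18 = 0.05508 m
Δh = 0.04830 + 0.086762 + 0.05508 = 0.190142 m ≈ 0.19 m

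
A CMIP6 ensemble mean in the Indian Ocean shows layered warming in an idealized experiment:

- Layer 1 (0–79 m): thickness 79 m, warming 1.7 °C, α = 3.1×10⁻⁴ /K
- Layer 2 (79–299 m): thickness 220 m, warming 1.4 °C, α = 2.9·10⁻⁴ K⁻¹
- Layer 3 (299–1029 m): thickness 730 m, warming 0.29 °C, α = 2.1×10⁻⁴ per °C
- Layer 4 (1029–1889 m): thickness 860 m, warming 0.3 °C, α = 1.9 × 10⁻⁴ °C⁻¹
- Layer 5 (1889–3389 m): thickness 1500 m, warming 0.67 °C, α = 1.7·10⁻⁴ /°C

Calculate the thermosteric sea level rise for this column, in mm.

0–79 m: 1.7 × 3.1×10⁻⁴ × 79 = 0.041633 m
Layer 2: 1.4 × 2.9×10⁻⁴ × 220 = 0.08932 m
Layer 3: 0.29 × 2.1×10⁻⁴ × 730 = 0.044457 m
Layer 4: 0.3 × 1.9×10⁻⁴ × 860 = 0.04902 m
0.67 × 1.7×10⁻⁴ × 1500 = 0.17085 m
Δh = 0.041633 + 0.08932 + 0.044457 + 0.04902 + 0.17085 = 0.39528 m

400 mm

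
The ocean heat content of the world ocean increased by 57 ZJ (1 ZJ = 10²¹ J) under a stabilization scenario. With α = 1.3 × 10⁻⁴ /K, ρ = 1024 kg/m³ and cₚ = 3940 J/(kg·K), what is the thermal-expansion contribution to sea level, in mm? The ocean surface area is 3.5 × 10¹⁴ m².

5.2 mm

Per unit area: Q = 57×10²¹ / (3.5×10¹⁴) ≈ 1.629×10⁸ J/m²
Δh = αQ/(ρcₚ) = 1.3×10⁻⁴ × 1.629×10⁸ / (1024 × 3940) ≈ 0.0052489 m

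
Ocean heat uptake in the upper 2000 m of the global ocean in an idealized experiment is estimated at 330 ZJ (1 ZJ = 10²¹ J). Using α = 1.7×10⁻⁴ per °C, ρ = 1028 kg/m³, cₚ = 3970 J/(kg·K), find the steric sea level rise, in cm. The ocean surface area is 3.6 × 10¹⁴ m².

Per unit area: Q = 330×10²¹ / (3.6×10¹⁴) ≈ 9.167×10⁸ J/m²
Δh = αQ/(ρcₚ) = 1.7×10⁻⁴ × 9.167×10⁸ / (1028 × 3970) ≈ 0.038185 m

Δh = 3.82 cm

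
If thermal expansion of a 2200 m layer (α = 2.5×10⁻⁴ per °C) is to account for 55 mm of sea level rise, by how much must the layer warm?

ΔT = Δh/(αH) = 0.055 / (2.5×10⁻⁴ × 2200) = 0.1000 °C

about 0.100 °C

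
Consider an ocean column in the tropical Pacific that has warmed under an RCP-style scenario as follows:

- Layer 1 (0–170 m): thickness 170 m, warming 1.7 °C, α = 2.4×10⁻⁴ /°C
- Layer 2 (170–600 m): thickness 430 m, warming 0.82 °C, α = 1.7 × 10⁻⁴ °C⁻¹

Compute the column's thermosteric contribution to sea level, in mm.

1.7 × 2.4×10⁻⁴ × 170 = 0.06936 m
1.7×10⁻⁴ × 0.82 × 430 = 0.059942 m
Δh = 0.06936 + 0.059942 = 0.129302 m

129 mm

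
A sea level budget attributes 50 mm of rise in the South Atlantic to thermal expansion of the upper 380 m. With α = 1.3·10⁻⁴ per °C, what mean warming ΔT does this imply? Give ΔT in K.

about 1.01 K

ΔT = Δh/(αH) = 0.05 / (1.3×10⁻⁴ × 380) ≈ 1.012 K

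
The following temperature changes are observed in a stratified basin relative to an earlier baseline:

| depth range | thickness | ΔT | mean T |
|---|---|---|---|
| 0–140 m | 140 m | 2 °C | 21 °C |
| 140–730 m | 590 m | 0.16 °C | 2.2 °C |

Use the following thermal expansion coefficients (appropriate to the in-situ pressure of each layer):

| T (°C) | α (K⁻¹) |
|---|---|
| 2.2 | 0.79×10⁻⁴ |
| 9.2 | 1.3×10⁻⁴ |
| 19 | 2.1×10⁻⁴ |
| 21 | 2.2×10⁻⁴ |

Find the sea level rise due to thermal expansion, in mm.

Layer 1 at 21 °C → α = 2.2×10⁻⁴ K⁻¹
Layer 2 at 2.2 °C → α = 0.79×10⁻⁴ K⁻¹
2.2×10⁻⁴ × 140 × 2 = 0.06160 m
0.79×10⁻⁴ × 590 × 0.16 = 0.0074576 m
Δh = 0.06160 + 0.0074576 = 0.0690576 m

Δh = 69 mm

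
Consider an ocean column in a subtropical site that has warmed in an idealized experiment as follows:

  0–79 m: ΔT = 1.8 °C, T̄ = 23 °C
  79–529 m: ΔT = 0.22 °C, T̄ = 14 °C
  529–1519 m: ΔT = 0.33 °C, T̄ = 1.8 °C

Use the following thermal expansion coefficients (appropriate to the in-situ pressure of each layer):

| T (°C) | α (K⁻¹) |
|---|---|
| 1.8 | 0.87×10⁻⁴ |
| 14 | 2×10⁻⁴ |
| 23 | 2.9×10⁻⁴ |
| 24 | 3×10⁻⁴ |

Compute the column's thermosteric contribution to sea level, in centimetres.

about 8.95 cm

Layer 1 at 23 °C → α = 2.9×10⁻⁴ K⁻¹
Layer 2 at 14 °C → α = 2×10⁻⁴ K⁻¹
Layer 3 at 1.8 °C → α = 0.87×10⁻⁴ K⁻¹
Layer 1: 1.8 × 79 × 2.9×10⁻⁴ = 0.041238 m
2×10⁻⁴ × 450 × 0.22 = 0.01980 m
Layer 3: 0.33 × 0.87×10⁻⁴ × 990 = 0.0284229 m
Δh = 0.041238 + 0.01980 + 0.0284229 = 0.0894609 m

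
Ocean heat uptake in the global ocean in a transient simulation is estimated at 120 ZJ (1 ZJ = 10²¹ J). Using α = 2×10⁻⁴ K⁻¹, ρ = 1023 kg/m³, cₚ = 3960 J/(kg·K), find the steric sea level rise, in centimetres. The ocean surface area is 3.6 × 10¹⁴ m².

Per unit area: Q = 120×10²¹ / (3.6×10¹⁴) ≈ 3.333×10⁸ J/m²
Δh = αQ/(ρcₚ) = 2×10⁻⁴ × 3.333×10⁸ / (1023 × 3960) ≈ 0.016455 m

1.6 cm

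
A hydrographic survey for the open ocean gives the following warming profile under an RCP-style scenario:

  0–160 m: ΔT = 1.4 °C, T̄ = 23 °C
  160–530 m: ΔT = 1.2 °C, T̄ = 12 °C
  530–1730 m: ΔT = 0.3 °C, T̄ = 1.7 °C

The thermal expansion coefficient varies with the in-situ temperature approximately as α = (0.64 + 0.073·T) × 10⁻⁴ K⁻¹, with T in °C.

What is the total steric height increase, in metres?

Δh ≈ 0.15 m

Layer 1: α = (0.64 + 0.073×23)×10⁻⁴ = 2.319×10⁻⁴ K⁻¹
Layer 2: α = (0.64 + 0.073×12)×10⁻⁴ = 1.516×10⁻⁴ K⁻¹
Layer 3: α = (0.64 + 0.073×1.7)×10⁻⁴ = 0.7641×10⁻⁴ K⁻¹
0–160 m: 1.4 × 160 × 2.319×10⁻⁴ = 0.0519456 m
370 × 1.516×10⁻⁴ × 1.2 = 0.0673104 m
Layer 3: 0.7641×10⁻⁴ × 1200 × 0.3 = 0.0275076 m
Δh = 0.0519456 + 0.0673104 + 0.0275076 = 0.1467636 m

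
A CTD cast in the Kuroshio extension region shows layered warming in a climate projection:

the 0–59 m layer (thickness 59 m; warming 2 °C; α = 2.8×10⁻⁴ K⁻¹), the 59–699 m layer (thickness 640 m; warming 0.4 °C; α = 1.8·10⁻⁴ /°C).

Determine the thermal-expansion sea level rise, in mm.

59 × 2.8×10⁻⁴ × 2 = 0.03304 m
1.8×10⁻⁴ × 0.4 × 640 = 0.04608 m
Δh = 0.03304 + 0.04608 = 0.07912 m

79.1 mm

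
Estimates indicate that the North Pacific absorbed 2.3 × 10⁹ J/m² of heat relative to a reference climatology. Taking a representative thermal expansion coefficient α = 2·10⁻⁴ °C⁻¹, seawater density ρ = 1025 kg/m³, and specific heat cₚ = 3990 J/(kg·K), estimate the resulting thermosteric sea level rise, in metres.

0.112 m

Δh = αQ/(ρcₚ) = 2×10⁻⁴ × 2.3×10⁹ / (1025 × 3990) ≈ 0.11248 m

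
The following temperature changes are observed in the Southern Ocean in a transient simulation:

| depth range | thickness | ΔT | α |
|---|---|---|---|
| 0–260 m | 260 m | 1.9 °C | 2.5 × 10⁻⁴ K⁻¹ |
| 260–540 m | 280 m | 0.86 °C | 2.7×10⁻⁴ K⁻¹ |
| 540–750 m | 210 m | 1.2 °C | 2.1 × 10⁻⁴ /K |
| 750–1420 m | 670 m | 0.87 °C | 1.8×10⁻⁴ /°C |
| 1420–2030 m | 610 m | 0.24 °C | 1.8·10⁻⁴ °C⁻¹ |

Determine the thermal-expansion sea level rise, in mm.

370 mm

1.9 × 2.5×10⁻⁴ × 260 = 0.12350 m
Layer 2: 2.7×10⁻⁴ × 0.86 × 280 = 0.065016 m
Layer 3: 210 × 1.2 × 2.1×10⁻⁴ = 0.05292 m
750–1420 m: 0.87 × 1.8×10⁻⁴ × 670 = 0.104922 m
0.24 × 610 × 1.8×10⁻⁴ = 0.026352 m
Δh = 0.12350 + 0.065016 + 0.05292 + 0.104922 + 0.026352 = 0.37271 m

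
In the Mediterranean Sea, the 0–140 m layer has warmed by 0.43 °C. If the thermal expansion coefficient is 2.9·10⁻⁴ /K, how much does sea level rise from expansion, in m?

Δh = αΔT·H = 2.9×10⁻⁴ × 0.43 × 140 = 0.017458 m

0.017 m of thermosteric rise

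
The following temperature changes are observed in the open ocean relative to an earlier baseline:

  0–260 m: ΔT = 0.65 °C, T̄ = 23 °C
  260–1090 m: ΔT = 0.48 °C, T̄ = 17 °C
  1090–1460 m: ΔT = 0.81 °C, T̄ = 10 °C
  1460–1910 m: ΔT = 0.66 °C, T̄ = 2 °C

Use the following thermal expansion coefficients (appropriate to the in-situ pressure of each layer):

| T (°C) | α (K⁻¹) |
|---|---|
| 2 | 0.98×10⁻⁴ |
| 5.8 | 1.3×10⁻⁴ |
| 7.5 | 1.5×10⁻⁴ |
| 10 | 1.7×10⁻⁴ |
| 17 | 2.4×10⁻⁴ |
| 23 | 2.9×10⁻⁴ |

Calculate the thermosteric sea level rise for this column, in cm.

about 22.5 cm

Layer 1 at 23 °C → α = 2.9×10⁻⁴ K⁻¹
Layer 2 at 17 °C → α = 2.4×10⁻⁴ K⁻¹
Layer 3 at 10 °C → α = 1.7×10⁻⁴ K⁻¹
Layer 4 at 2 °C → α = 0.98×10⁻⁴ K⁻¹
0–260 m: 0.65 × 260 × 2.9×10⁻⁴ = 0.04901 m
Layer 2: 2.4×10⁻⁴ × 830 × 0.48 = 0.095616 m
Layer 3: 370 × 1.7×10⁻⁴ × 0.81 = 0.050949 m
Layer 4: 0.66 × 450 × 0.98×10⁻⁴ = 0.029106 m
Δh = 0.04901 + 0.095616 + 0.050949 + 0.029106 = 0.224681 m ≈ 22.5 cm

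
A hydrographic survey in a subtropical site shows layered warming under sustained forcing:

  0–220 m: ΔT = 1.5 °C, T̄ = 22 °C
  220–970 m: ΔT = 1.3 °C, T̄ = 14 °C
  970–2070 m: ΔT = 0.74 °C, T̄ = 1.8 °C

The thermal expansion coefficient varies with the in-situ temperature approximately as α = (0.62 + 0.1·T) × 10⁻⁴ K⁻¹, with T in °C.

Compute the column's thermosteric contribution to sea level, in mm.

Δh = 355 mm

Layer 1: α = (0.62 + 0.1×22)×10⁻⁴ = 2.82×10⁻⁴ K⁻¹
Layer 2: α = (0.62 + 0.1×14)×10⁻⁴ = 2.02×10⁻⁴ K⁻¹
Layer 3: α = (0.62 + 0.1×1.8)×10⁻⁴ = 0.8×10⁻⁴ K⁻¹
220 × 2.82×10⁻⁴ × 1.5 = 0.09306 m
750 × 2.02×10⁻⁴ × 1.3 = 0.19695 m
970–2070 m: 0.8×10⁻⁴ × 1100 × 0.74 = 0.06512 m
Δh = 0.09306 + 0.19695 + 0.06512 = 0.35513 m ≈ 355 mm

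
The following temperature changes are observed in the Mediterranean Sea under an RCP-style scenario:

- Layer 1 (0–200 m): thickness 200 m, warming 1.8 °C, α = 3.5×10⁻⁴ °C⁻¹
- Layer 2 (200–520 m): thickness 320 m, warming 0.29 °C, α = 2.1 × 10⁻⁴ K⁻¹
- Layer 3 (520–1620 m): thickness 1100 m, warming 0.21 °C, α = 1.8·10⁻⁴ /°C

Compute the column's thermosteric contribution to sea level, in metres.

0.187 m of thermosteric rise

1.8 × 200 × 3.5×10⁻⁴ = 0.12600 m
200–520 m: 320 × 0.29 × 2.1×10⁻⁴ = 0.019488 m
1.8×10⁻⁴ × 0.21 × 1100 = 0.04158 m
Δh = 0.12600 + 0.019488 + 0.04158 = 0.187068 m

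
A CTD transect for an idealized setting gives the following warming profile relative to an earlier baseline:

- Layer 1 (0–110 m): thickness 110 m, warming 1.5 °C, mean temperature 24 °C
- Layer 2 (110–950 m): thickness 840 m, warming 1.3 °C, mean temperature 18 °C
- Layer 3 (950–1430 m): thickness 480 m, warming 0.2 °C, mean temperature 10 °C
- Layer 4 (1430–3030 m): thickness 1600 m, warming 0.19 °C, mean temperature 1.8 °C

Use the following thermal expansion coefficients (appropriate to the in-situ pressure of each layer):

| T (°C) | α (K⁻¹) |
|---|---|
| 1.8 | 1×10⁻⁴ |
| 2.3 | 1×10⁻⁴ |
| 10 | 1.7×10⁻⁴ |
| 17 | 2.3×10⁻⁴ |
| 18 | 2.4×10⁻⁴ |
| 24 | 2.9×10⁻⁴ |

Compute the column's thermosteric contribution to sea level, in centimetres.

Layer 1 at 24 °C → α = 2.9×10⁻⁴ K⁻¹
Layer 2 at 18 °C → α = 2.4×10⁻⁴ K⁻¹
Layer 3 at 10 °C → α = 1.7×10⁻⁴ K⁻¹
Layer 4 at 1.8 °C → α = 1×10⁻⁴ K⁻¹
Layer 1: 1.5 × 2.9×10⁻⁴ × 110 = 0.04785 m
Layer 2: 1.3 × 840 × 2.4×10⁻⁴ = 0.26208 m
Layer 3: 0.2 × 480 × 1.7×10⁻⁴ = 0.01632 m
1×10⁻⁴ × 1600 × 0.19 = 0.03040 m
Δh = 0.04785 + 0.26208 + 0.01632 + 0.03040 = 0.35665 m

about 36 cm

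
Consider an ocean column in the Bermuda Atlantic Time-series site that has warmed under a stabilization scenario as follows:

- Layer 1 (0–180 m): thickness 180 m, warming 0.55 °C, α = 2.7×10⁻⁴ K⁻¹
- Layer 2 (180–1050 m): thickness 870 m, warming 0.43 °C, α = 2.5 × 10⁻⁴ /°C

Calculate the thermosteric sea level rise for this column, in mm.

120 mm

0–180 m: 180 × 0.55 × 2.7×10⁻⁴ = 0.02673 m
180–1050 m: 0.43 × 2.5×10⁻⁴ × 870 = 0.093525 m
Δh = 0.02673 + 0.093525 = 0.120255 m ≈ 120 mm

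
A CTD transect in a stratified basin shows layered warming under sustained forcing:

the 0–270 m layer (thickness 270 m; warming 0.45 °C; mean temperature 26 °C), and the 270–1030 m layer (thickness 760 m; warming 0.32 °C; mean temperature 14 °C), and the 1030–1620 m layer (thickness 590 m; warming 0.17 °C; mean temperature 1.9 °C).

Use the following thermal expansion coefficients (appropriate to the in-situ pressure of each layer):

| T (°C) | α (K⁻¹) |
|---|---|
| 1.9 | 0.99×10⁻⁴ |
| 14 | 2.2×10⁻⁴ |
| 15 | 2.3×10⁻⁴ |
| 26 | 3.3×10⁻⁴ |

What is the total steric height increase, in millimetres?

Δh ≈ 100 mm

Layer 1 at 26 °C → α = 3.3×10⁻⁴ K⁻¹
Layer 2 at 14 °C → α = 2.2×10⁻⁴ K⁻¹
Layer 3 at 1.9 °C → α = 0.99×10⁻⁴ K⁻¹
0–270 m: 0.45 × 270 × 3.3×10⁻⁴ = 0.040095 m
2.2×10⁻⁴ × 0.32 × 760 = 0.053504 m
1030–1620 m: 0.17 × 0.99×10⁻⁴ × 590 = 0.0099297 m
Δh = 0.040095 + 0.053504 + 0.0099297 = 0.1035287 m ≈ 100 mm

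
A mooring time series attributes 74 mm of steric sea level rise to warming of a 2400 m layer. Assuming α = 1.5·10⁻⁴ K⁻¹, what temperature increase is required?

0.206 °C

ΔT = Δh/(αH) = 0.074 / (1.5×10⁻⁴ × 2400) ≈ 0.2056 °C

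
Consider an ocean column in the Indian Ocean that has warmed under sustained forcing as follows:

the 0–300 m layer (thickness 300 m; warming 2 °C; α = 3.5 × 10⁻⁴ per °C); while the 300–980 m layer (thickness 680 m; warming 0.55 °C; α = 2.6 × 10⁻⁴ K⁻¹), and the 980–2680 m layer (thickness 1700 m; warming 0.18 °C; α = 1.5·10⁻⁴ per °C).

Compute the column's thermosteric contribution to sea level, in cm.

Δh = 35.3 cm

2 × 300 × 3.5×10⁻⁴ = 0.21000 m
300–980 m: 0.55 × 2.6×10⁻⁴ × 680 = 0.09724 m
980–2680 m: 0.18 × 1.5×10⁻⁴ × 1700 = 0.04590 m
Δh = 0.21000 + 0.09724 + 0.04590 = 0.35314 m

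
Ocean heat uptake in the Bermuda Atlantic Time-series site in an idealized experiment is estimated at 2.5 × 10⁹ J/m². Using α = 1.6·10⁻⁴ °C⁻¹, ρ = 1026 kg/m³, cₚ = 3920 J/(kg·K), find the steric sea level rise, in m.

0.0995 m

Δh = αQ/(ρcₚ) = 1.6×10⁻⁴ × 2.5×10⁹ / (1026 × 3920) ≈ 0.099455 m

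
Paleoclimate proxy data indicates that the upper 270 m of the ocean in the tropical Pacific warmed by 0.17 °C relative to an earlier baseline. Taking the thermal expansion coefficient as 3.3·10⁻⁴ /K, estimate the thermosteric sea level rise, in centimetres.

Δh = αΔT·H = 3.3×10⁻⁴ × 0.17 × 270 = 0.015147 m

Δh ≈ 1.51 cm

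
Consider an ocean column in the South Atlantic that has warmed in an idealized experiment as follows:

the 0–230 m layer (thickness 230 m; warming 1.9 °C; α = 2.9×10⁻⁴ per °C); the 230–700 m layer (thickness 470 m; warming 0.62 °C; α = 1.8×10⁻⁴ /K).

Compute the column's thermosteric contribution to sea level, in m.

230 × 2.9×10⁻⁴ × 1.9 = 0.12673 m
Layer 2: 0.62 × 1.8×10⁻⁴ × 470 = 0.052452 m
Δh = 0.12673 + 0.052452 = 0.179182 m

Δh = 0.179 m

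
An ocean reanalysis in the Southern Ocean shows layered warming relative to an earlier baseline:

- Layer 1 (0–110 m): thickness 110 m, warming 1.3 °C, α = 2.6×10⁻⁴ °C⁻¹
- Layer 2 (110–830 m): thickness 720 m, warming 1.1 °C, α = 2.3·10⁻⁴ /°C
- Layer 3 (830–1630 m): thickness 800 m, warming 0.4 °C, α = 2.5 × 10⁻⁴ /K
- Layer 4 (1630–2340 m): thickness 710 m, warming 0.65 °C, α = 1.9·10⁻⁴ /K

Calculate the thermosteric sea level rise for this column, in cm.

Layer 1: 110 × 2.6×10⁻⁴ × 1.3 = 0.03718 m
720 × 2.3×10⁻⁴ × 1.1 = 0.18216 m
2.5×10⁻⁴ × 800 × 0.4 = 0.08000 m
1.9×10⁻⁴ × 0.65 × 710 = 0.087685 m
Δh = 0.03718 + 0.18216 + 0.08000 + 0.087685 = 0.387025 m

Δh = 39 cm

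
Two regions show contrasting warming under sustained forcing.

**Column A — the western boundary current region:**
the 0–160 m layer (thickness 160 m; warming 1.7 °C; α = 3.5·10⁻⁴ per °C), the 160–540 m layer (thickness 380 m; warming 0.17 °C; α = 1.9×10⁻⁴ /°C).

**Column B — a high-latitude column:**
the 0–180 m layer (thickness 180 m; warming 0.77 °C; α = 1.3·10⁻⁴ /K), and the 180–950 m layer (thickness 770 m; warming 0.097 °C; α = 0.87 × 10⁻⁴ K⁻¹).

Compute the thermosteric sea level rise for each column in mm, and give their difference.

Δh_A ≈ 110 mm, Δh_B ≈ 25 mm; difference ≈ 83 mm

A 1.7 × 3.5×10⁻⁴ × 160 = 0.09520 m
A 380 × 1.9×10⁻⁴ × 0.17 = 0.012274 m
A total: 0.107474 m
B 1.3×10⁻⁴ × 180 × 0.77 = 0.018018 m
B 180–950 m: 770 × 0.097 × 0.87×10⁻⁴ = 0.00649803 m
B total: 0.02451603 m
Difference: 0.107474 − 0.02451603 = 0.08295797 m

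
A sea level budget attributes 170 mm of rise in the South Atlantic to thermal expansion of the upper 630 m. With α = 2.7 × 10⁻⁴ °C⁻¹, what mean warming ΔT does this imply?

about 1.0 °C

ΔT = Δh/(αH) = 0.17 / (2.7×10⁻⁴ × 630) ≈ 0.9994 °C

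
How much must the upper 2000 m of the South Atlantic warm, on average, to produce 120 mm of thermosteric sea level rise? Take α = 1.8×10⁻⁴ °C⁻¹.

ΔT = Δh/(αH) = 0.12 / (1.8×10⁻⁴ × 2000) ≈ 0.3333 K

0.333 K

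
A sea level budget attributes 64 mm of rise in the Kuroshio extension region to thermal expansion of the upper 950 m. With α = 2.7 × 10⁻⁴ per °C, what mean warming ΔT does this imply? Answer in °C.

0.250 °C

ΔT = Δh/(αH) = 0.064 / (2.7×10⁻⁴ × 950) ≈ 0.2495 °C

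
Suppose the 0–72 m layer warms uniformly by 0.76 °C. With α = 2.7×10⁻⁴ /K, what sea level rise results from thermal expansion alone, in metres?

about 0.0148 m

Δh = αΔT·H = 2.7×10⁻⁴ × 0.76 × 72 = 0.0147744 m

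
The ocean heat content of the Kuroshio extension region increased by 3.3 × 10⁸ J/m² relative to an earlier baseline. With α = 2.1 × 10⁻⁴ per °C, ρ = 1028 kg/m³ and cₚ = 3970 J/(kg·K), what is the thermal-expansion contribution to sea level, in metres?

Δh = αQ/(ρcₚ) = 2.1×10⁻⁴ × 3.3×10⁸ / (1028 × 3970) ≈ 0.01698 m

about 0.0170 m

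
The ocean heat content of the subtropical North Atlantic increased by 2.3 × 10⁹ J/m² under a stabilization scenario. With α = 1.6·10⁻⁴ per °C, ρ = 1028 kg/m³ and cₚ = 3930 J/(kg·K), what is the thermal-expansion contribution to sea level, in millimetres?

about 91.1 mm

Δh = αQ/(ρcₚ) = 1.6×10⁻⁴ × 2.3×10⁹ / (1028 × 3930) ≈ 0.091088 m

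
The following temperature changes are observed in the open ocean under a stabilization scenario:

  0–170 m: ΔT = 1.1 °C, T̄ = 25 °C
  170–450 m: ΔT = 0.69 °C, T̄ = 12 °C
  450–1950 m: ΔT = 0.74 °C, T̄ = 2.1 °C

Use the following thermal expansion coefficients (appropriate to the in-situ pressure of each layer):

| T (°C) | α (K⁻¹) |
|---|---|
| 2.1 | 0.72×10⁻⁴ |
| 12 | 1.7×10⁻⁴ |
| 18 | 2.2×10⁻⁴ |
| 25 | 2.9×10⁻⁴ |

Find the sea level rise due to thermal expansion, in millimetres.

about 167 mm

Layer 1 at 25 °C → α = 2.9×10⁻⁴ K⁻¹
Layer 2 at 12 °C → α = 1.7×10⁻⁴ K⁻¹
Layer 3 at 2.1 °C → α = 0.72×10⁻⁴ K⁻¹
170 × 1.1 × 2.9×10⁻⁴ = 0.05423 m
170–450 m: 280 × 0.69 × 1.7×10⁻⁴ = 0.032844 m
450–1950 m: 1500 × 0.72×10⁻⁴ × 0.74 = 0.07992 m
Δh = 0.05423 + 0.032844 + 0.07992 = 0.166994 m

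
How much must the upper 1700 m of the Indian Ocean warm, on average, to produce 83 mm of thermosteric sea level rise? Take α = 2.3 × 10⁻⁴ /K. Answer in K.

0.21 K

ΔT = Δh/(αH) = 0.083 / (2.3×10⁻⁴ × 1700) ≈ 0.2123 K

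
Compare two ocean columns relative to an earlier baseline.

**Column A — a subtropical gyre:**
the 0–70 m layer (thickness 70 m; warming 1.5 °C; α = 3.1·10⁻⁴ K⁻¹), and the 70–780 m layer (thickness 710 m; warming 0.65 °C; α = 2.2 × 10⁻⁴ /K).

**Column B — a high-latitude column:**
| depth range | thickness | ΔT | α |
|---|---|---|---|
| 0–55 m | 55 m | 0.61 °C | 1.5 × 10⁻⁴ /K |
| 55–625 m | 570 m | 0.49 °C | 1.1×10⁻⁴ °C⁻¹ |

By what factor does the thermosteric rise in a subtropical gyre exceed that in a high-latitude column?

A Layer 1: 70 × 3.1×10⁻⁴ × 1.5 = 0.03255 m
A Layer 2: 2.2×10⁻⁴ × 0.65 × 710 = 0.10153 m
A total: 0.13408 m
B 55 × 1.5×10⁻⁴ × 0.61 = 0.0050325 m
B 55–625 m: 1.1×10⁻⁴ × 0.49 × 570 = 0.030723 m
B total: 0.0357555 m
Ratio: 0.13408 / 0.0357555 ≈ 3.750

a factor of 3.75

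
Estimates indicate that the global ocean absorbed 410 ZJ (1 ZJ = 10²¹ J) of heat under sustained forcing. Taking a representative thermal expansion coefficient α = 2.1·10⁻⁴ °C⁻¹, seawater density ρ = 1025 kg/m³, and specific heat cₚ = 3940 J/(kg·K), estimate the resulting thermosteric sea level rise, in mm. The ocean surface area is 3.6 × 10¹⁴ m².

59.2 mm

Per unit area: Q = 410×10²¹ / (3.6×10¹⁴) ≈ 1.139×10⁹ J/m²
Δh = αQ/(ρcₚ) = 2.1×10⁻⁴ × 1.139×10⁹ / (1025 × 3940) ≈ 0.059227 m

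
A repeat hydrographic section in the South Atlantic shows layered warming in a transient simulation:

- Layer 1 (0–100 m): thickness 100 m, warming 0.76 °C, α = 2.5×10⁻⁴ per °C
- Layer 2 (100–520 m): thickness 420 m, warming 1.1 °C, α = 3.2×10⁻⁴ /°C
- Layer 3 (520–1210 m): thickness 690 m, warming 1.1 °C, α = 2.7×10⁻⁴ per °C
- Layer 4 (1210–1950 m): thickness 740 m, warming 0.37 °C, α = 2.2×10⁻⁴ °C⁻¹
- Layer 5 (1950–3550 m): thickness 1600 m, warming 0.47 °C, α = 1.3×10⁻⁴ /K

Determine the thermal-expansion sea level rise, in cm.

2.5×10⁻⁴ × 100 × 0.76 = 0.01900 m
100–520 m: 1.1 × 3.2×10⁻⁴ × 420 = 0.14784 m
520–1210 m: 2.7×10⁻⁴ × 1.1 × 690 = 0.20493 m
740 × 0.37 × 2.2×10⁻⁴ = 0.060236 m
1950–3550 m: 1.3×10⁻⁴ × 1600 × 0.47 = 0.09776 m
Δh = 0.01900 + 0.14784 + 0.20493 + 0.060236 + 0.09776 = 0.529766 m

Δh = 53 cm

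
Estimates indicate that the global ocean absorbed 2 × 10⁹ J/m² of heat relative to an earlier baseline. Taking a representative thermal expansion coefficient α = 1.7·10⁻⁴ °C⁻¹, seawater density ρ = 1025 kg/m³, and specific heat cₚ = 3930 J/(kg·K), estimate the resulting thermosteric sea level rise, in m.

Δh = αQ/(ρcₚ) = 1.7×10⁻⁴ × 2×10⁹ / (1025 × 3930) ≈ 0.084404 m

Δh ≈ 0.0844 m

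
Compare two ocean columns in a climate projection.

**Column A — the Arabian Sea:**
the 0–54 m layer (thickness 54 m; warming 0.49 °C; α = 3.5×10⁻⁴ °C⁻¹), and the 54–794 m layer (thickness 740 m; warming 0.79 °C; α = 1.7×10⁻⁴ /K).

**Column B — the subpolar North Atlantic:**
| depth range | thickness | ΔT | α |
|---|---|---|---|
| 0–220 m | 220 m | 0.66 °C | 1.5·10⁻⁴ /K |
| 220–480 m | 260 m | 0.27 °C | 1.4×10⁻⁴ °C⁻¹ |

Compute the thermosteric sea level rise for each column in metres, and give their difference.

A 0.49 × 54 × 3.5×10⁻⁴ = 0.009261 m
A 740 × 1.7×10⁻⁴ × 0.79 = 0.099382 m
A total: 0.108643 m
B 0–220 m: 1.5×10⁻⁴ × 220 × 0.66 = 0.02178 m
B 0.27 × 1.4×10⁻⁴ × 260 = 0.009828 m
B total: 0.031608 m
Difference: 0.108643 − 0.031608 = 0.077035 m

A: 0.11 m; B: 0.032 m; difference 0.077 m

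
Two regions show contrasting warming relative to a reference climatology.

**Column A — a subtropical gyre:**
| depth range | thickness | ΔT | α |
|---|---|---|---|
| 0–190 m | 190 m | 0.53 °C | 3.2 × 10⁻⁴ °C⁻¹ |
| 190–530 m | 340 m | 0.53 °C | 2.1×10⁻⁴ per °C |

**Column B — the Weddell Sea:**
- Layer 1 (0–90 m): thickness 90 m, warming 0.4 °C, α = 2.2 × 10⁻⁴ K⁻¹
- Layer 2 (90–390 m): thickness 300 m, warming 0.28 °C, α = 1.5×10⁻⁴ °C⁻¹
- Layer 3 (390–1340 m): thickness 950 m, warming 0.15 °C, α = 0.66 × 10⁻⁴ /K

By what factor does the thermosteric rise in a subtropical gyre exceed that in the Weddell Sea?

a factor of 2.3

A Layer 1: 0.53 × 190 × 3.2×10⁻⁴ = 0.032224 m
A 2.1×10⁻⁴ × 0.53 × 340 = 0.037842 m
A total: 0.070066 m
B Layer 1: 0.4 × 2.2×10⁻⁴ × 90 = 0.00792 m
B Layer 2: 0.28 × 1.5×10⁻⁴ × 300 = 0.01260 m
B 390–1340 m: 950 × 0.15 × 0.66×10⁻⁴ = 0.009405 m
B total: 0.029925 m
Ratio: 0.070066 / 0.029925 ≈ 2.341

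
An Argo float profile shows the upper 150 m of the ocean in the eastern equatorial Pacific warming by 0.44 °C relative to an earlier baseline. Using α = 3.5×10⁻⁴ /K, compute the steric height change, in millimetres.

about 23.1 mm

Δh = αΔT·H = 3.5×10⁻⁴ × 0.44 × 150 = 0.02310 m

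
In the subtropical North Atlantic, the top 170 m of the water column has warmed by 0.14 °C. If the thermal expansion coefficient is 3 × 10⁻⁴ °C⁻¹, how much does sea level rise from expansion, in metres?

Δh ≈ 0.00714 m

Δh = αΔT·H = 3×10⁻⁴ × 0.14 × 170 = 0.00714 m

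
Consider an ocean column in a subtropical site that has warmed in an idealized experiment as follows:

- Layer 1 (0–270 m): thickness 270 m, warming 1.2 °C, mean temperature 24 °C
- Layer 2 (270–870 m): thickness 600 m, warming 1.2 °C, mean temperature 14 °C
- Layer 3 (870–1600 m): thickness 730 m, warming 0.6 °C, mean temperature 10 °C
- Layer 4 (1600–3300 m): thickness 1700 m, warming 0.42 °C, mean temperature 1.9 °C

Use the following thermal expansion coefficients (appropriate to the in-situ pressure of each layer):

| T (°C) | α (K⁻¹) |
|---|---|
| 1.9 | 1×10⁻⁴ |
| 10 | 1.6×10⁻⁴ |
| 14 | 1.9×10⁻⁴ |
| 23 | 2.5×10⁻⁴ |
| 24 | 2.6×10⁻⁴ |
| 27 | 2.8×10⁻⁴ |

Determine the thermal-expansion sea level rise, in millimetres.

about 360 mm

Layer 1 at 24 °C → α = 2.6×10⁻⁴ K⁻¹
Layer 2 at 14 °C → α = 1.9×10⁻⁴ K⁻¹
Layer 3 at 10 °C → α = 1.6×10⁻⁴ K⁻¹
Layer 4 at 1.9 °C → α = 1×10⁻⁴ K⁻¹
1.2 × 2.6×10⁻⁴ × 270 = 0.08424 m
270–870 m: 1.2 × 600 × 1.9×10⁻⁴ = 0.13680 m
0.6 × 1.6×10⁻⁴ × 730 = 0.07008 m
0.42 × 1700 × 1×10⁻⁴ = 0.07140 m
Δh = 0.08424 + 0.13680 + 0.07008 + 0.07140 = 0.36252 m ≈ 360 mm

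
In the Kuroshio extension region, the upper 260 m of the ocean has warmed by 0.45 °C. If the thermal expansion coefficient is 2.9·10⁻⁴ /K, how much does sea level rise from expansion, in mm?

Δh = αΔT·H = 2.9×10⁻⁴ × 0.45 × 260 = 0.03393 m

33.9 mm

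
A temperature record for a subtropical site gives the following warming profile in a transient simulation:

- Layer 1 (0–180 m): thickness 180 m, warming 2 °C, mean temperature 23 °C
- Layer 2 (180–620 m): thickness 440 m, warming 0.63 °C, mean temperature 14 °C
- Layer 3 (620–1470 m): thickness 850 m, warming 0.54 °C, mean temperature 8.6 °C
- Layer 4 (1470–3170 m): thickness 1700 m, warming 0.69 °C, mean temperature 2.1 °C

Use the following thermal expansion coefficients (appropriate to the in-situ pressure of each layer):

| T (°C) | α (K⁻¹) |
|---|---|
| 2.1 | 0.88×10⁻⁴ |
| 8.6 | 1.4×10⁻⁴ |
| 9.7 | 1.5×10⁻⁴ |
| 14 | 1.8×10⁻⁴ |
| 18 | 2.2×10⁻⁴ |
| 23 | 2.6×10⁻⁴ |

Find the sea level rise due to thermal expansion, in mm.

Layer 1 at 23 °C → α = 2.6×10⁻⁴ K⁻¹
Layer 2 at 14 °C → α = 1.8×10⁻⁴ K⁻¹
Layer 3 at 8.6 °C → α = 1.4×10⁻⁴ K⁻¹
Layer 4 at 2.1 °C → α = 0.88×10⁻⁴ K⁻¹
2.6×10⁻⁴ × 180 × 2 = 0.09360 m
1.8×10⁻⁴ × 440 × 0.63 = 0.049896 m
Layer 3: 1.4×10⁻⁴ × 0.54 × 850 = 0.06426 m
1470–3170 m: 1700 × 0.88×10⁻⁴ × 0.69 = 0.103224 m
Δh = 0.09360 + 0.049896 + 0.06426 + 0.103224 = 0.31098 m

Δh ≈ 310 mm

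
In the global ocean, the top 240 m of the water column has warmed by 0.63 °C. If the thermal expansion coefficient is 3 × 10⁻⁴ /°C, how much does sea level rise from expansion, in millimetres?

Δh = αΔT·H = 3×10⁻⁴ × 0.63 × 240 = 0.04536 m

Δh = 45 mm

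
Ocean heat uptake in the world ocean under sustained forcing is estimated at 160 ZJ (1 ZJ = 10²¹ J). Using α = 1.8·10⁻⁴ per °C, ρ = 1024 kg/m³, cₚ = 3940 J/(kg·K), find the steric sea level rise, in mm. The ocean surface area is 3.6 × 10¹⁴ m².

Δh = 19.8 mm

Per unit area: Q = 160×10²¹ / (3.6×10¹⁴) ≈ 4.444×10⁸ J/m²
Δh = αQ/(ρcₚ) = 1.8×10⁻⁴ × 4.444×10⁸ / (1024 × 3940) ≈ 0.019827 m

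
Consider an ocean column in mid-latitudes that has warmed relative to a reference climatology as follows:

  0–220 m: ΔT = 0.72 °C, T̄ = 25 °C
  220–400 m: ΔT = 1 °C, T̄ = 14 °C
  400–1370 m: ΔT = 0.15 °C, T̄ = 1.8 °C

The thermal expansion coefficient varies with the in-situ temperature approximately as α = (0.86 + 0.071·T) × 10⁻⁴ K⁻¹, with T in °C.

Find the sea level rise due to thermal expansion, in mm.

Layer 1: α = (0.86 + 0.071×25)×10⁻⁴ = 2.635×10⁻⁴ K⁻¹
Layer 2: α = (0.86 + 0.071×14)×10⁻⁴ = 1.854×10⁻⁴ K⁻¹
Layer 3: α = (0.86 + 0.071×1.8)×10⁻⁴ = 0.9878×10⁻⁴ K⁻¹
Layer 1: 220 × 0.72 × 2.635×10⁻⁴ = 0.0417384 m
Layer 2: 180 × 1 × 1.854×10⁻⁴ = 0.033372 m
Layer 3: 0.9878×10⁻⁴ × 970 × 0.15 = 0.01437249 m
Δh = 0.0417384 + 0.033372 + 0.01437249 = 0.08948289 m ≈ 89.5 mm

89.5 mm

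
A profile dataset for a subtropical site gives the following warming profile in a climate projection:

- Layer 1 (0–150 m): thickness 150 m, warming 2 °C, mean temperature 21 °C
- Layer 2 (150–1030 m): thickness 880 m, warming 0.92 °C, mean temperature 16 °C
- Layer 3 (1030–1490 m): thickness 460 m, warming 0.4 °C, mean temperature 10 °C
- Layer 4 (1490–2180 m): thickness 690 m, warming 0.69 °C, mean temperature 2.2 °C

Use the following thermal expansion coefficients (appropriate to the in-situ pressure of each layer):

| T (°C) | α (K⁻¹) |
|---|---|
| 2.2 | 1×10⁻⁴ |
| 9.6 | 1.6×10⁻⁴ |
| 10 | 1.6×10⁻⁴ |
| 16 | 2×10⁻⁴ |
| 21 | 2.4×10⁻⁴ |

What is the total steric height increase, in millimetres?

Layer 1 at 21 °C → α = 2.4×10⁻⁴ K⁻¹
Layer 2 at 16 °C → α = 2×10⁻⁴ K⁻¹
Layer 3 at 10 °C → α = 1.6×10⁻⁴ K⁻¹
Layer 4 at 2.2 °C → α = 1×10⁻⁴ K⁻¹
0–150 m: 150 × 2.4×10⁻⁴ × 2 = 0.07200 m
Layer 2: 880 × 0.92 × 2×10⁻⁴ = 0.16192 m
0.4 × 460 × 1.6×10⁻⁴ = 0.02944 m
0.69 × 1×10⁻⁴ × 690 = 0.04761 m
Δh = 0.07200 + 0.16192 + 0.02944 + 0.04761 = 0.31097 m ≈ 311 mm

311 mm of thermosteric rise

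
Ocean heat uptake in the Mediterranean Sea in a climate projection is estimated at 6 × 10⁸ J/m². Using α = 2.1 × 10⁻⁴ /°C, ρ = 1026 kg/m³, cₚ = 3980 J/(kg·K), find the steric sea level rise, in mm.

Δh = αQ/(ρcₚ) = 2.1×10⁻⁴ × 6×10⁸ / (1026 × 3980) ≈ 0.030856 m

30.9 mm of thermosteric rise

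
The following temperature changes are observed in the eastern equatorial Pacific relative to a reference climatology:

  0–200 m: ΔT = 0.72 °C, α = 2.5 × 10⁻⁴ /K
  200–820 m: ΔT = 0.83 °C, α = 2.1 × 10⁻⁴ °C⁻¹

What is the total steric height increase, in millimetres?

0–200 m: 0.72 × 2.5×10⁻⁴ × 200 = 0.03600 m
200–820 m: 2.1×10⁻⁴ × 620 × 0.83 = 0.108066 m
Δh = 0.03600 + 0.108066 = 0.144066 m ≈ 140 mm

Δh ≈ 140 mm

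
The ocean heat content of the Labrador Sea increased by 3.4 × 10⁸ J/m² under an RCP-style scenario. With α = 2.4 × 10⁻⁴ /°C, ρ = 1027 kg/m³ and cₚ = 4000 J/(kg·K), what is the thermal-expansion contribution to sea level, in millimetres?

about 20 mm

Δh = αQ/(ρcₚ) = 2.4×10⁻⁴ × 3.4×10⁸ / (1027 × 4000) ≈ 0.019864 m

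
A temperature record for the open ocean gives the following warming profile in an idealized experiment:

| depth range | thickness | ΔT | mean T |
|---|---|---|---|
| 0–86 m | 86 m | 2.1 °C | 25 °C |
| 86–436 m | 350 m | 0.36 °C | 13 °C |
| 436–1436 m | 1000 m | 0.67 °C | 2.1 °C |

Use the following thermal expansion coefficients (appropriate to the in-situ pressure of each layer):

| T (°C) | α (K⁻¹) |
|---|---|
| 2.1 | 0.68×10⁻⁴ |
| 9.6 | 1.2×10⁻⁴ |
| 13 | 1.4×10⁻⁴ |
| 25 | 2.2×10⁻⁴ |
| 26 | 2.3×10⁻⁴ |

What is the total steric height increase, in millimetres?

Δh = 103 mm

Layer 1 at 25 °C → α = 2.2×10⁻⁴ K⁻¹
Layer 2 at 13 °C → α = 1.4×10⁻⁴ K⁻¹
Layer 3 at 2.1 °C → α = 0.68×10⁻⁴ K⁻¹
Layer 1: 86 × 2.1 × 2.2×10⁻⁴ = 0.039732 m
86–436 m: 350 × 0.36 × 1.4×10⁻⁴ = 0.01764 m
Layer 3: 0.68×10⁻⁴ × 1000 × 0.67 = 0.04556 m
Δh = 0.039732 + 0.01764 + 0.04556 = 0.102932 m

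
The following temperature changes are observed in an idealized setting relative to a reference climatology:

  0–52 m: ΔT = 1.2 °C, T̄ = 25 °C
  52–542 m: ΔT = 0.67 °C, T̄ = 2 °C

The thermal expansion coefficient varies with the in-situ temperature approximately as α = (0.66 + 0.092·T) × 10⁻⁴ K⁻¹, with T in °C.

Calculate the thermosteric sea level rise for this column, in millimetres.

Layer 1: α = (0.66 + 0.092×25)×10⁻⁴ = 2.96×10⁻⁴ K⁻¹
Layer 2: α = (0.66 + 0.092×2)×10⁻⁴ = 0.844×10⁻⁴ K⁻¹
Layer 1: 2.96×10⁻⁴ × 52 × 1.2 = 0.0184704 m
0.844×10⁻⁴ × 490 × 0.67 = 0.02770852 m
Δh = 0.0184704 + 0.02770852 = 0.04617892 m ≈ 46.2 mm

Δh = 46.2 mm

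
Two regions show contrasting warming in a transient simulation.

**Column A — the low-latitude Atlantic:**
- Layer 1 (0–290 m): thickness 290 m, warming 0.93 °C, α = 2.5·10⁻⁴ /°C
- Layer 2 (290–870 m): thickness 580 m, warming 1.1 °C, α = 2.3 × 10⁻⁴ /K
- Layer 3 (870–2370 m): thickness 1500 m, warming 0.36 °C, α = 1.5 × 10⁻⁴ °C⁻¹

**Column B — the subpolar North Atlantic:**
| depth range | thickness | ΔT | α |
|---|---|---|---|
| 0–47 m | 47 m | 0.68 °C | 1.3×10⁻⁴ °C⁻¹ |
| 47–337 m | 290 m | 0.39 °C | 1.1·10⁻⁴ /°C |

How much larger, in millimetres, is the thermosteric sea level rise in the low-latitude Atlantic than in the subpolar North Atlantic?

A Layer 1: 0.93 × 2.5×10⁻⁴ × 290 = 0.067425 m
A 290–870 m: 580 × 2.3×10⁻⁴ × 1.1 = 0.14674 m
A 0.36 × 1.5×10⁻⁴ × 1500 = 0.08100 m
A total: 0.295165 m
B 0.68 × 1.3×10⁻⁴ × 47 = 0.0041548 m
B 47–337 m: 1.1×10⁻⁴ × 290 × 0.39 = 0.012441 m
B total: 0.0165958 m
Difference: 0.295165 − 0.0165958 = 0.2785692 m

279 mm larger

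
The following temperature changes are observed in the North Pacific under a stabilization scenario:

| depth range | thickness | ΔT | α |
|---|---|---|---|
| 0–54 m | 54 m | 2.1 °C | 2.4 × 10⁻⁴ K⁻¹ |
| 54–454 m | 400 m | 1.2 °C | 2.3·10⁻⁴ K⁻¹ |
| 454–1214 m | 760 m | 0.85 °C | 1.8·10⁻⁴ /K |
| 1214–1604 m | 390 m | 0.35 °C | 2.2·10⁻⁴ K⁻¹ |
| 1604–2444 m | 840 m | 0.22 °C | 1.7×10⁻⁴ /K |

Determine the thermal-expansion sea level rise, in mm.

about 320 mm

2.4×10⁻⁴ × 2.1 × 54 = 0.027216 m
54–454 m: 2.3×10⁻⁴ × 400 × 1.2 = 0.11040 m
Layer 3: 1.8×10⁻⁴ × 760 × 0.85 = 0.11628 m
0.35 × 390 × 2.2×10⁻⁴ = 0.03003 m
Layer 5: 840 × 1.7×10⁻⁴ × 0.22 = 0.031416 m
Δh = 0.027216 + 0.11040 + 0.11628 + 0.03003 + 0.031416 = 0.315342 m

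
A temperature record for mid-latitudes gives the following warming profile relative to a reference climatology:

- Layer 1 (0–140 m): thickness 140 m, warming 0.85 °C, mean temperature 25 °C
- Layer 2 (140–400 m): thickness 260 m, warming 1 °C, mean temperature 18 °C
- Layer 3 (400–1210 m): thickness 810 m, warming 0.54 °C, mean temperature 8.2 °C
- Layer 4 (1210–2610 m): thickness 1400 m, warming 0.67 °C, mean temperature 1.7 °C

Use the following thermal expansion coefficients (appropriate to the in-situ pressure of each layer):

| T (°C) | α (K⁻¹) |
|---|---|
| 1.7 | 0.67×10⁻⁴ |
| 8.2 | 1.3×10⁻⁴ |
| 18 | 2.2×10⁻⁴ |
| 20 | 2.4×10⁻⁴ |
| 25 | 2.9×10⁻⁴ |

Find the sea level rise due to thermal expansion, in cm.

Layer 1 at 25 °C → α = 2.9×10⁻⁴ K⁻¹
Layer 2 at 18 °C → α = 2.2×10⁻⁴ K⁻¹
Layer 3 at 8.2 °C → α = 1.3×10⁻⁴ K⁻¹
Layer 4 at 1.7 °C → α = 0.67×10⁻⁴ K⁻¹
0–140 m: 0.85 × 140 × 2.9×10⁻⁴ = 0.03451 m
1 × 2.2×10⁻⁴ × 260 = 0.05720 m
Layer 3: 1.3×10⁻⁴ × 0.54 × 810 = 0.056862 m
1210–2610 m: 0.67×10⁻⁴ × 0.67 × 1400 = 0.062846 m
Δh = 0.03451 + 0.05720 + 0.056862 + 0.062846 = 0.211418 m ≈ 21 cm

Δh ≈ 21 cm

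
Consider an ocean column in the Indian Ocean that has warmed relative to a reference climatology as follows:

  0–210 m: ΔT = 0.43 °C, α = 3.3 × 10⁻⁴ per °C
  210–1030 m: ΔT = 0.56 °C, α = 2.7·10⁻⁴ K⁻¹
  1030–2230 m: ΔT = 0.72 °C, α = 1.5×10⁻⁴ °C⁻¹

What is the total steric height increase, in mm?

about 283 mm

Layer 1: 210 × 0.43 × 3.3×10⁻⁴ = 0.029799 m
Layer 2: 2.7×10⁻⁴ × 820 × 0.56 = 0.123984 m
Layer 3: 0.72 × 1200 × 1.5×10⁻⁴ = 0.12960 m
Δh = 0.029799 + 0.123984 + 0.12960 = 0.283383 m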